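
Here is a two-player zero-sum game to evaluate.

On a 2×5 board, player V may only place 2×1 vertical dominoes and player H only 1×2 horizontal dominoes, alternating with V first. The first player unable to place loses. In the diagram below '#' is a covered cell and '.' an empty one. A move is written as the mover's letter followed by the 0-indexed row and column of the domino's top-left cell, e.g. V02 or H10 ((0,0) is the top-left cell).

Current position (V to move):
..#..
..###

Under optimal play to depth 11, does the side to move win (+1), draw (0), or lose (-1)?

value(..#../..###, V) = +1

[..#../..###] V move#1: V00:+1/#.#../#.###*, V01:+1/.##../.####
[#.#../#.###] H move#2: H03:-1/#.###/#.###*
[#.###/#.###] V move#3: V01:+1/#####/#####*
[#####/#####] end (terminal -1, H#4); searched ..#../..### to 11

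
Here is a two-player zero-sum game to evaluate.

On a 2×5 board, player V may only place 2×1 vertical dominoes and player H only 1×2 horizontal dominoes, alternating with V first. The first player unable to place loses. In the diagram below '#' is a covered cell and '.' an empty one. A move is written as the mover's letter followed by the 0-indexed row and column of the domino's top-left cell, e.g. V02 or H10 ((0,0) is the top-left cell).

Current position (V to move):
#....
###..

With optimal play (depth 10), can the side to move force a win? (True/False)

[#..../###..] V move#1: V03:+1/#..#./####.*, V04:-1/#...#/###.#
[#..#./####.] H move#2: H01:-1/####./####.*
[####./####.] V move#3: V04:+1/#####/#####*
[#####/#####] end (terminal -1, H#4); searched #..../###.. to 10

V winning at [#..../###..]: True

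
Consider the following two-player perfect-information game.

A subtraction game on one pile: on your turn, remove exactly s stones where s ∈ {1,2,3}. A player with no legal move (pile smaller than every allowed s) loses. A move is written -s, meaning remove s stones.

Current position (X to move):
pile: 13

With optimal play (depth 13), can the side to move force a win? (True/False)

[13] X move#1: -1:+1/12*, -2:-1/11, -3:-1/10
[12] O move#2: -1:-1/11*, -2:-1/10, -3:-1/9
[11] X move#3: -1:-1/10, -2:-1/9, -3:+1/8*
[8] O move#4: -1:-1/7*, -2:-1/6, -3:-1/5
[7] X move#5: -1:-1/6, -2:-1/5, -3:+1/4*
[4] O move#6: -1:-1/3*, -2:-1/2, -3:-1/1
[3] X move#7: -1:-1/2, -2:-1/1, -3:+1/0*
[0] end (terminal -1, O#8); searched 13 to 13

X winning at [13]: True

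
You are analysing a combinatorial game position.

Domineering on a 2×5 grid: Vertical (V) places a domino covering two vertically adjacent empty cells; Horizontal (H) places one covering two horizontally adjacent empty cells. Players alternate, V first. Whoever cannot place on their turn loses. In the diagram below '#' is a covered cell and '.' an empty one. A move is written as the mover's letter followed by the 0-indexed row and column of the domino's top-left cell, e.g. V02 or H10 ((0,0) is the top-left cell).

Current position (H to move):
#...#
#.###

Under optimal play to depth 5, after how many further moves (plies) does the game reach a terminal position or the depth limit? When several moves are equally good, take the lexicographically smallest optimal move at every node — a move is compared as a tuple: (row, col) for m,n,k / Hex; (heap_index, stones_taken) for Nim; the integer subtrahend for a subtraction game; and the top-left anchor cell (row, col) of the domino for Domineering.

PV length from [#...#/#.###]: 1 ply

p1 H@[#...#/#.###]: H01[###.#/#.###]+1* H02[#.###/#.###]-1
p2 V@[###.#/#.###] terminal -1; root [#...#/#.###] d5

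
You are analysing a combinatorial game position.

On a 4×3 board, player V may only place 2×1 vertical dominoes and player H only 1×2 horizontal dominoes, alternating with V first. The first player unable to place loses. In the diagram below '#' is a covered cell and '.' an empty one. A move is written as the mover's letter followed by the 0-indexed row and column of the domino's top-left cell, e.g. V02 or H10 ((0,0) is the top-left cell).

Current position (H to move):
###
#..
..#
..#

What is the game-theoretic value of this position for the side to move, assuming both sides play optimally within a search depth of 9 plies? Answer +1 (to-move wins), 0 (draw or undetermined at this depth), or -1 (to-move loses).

value(###/#../..#/..#, H) = +1

p1 H@[###/#../..#/..#]: H11[###/###/..#/..#]-1 H20[###/#../###/..#]+1* H30[###/#../..#/###]-1
p2 V@[###/#../###/..#] terminal -1; root [###/#../..#/..#] d9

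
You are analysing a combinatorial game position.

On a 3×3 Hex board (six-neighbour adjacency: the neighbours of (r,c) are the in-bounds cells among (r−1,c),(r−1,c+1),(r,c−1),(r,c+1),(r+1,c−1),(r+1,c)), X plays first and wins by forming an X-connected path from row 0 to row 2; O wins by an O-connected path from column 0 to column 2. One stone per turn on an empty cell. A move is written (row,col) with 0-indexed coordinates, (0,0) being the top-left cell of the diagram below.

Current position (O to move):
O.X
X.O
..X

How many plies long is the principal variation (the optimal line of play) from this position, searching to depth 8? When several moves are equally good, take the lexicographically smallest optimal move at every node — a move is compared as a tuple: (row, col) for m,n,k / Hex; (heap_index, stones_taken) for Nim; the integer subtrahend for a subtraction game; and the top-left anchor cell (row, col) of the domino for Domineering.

[O.X/X.O/..X] O move#1: (0,1):-1/OOX/X.O/..X, (1,1):+1/O.X/XOO/..X*, (2,0):+1/O.X/X.O/O.X, (2,1):-1/O.X/X.O/.OX
[O.X/XOO/..X] X move#2: (0,1):-1/OXX/XOO/..X*, (2,0):-1/O.X/XOO/X.X, (2,1):-1/O.X/XOO/.XX
[OXX/XOO/..X] O move#3: (2,0):+1/OXX/XOO/O.X*, (2,1):-1/OXX/XOO/.OX
[OXX/XOO/O.X] end (terminal -1, X#4); searched O.X/X.O/..X to 8

PV length from [O.X/X.O/..X]: 3 plies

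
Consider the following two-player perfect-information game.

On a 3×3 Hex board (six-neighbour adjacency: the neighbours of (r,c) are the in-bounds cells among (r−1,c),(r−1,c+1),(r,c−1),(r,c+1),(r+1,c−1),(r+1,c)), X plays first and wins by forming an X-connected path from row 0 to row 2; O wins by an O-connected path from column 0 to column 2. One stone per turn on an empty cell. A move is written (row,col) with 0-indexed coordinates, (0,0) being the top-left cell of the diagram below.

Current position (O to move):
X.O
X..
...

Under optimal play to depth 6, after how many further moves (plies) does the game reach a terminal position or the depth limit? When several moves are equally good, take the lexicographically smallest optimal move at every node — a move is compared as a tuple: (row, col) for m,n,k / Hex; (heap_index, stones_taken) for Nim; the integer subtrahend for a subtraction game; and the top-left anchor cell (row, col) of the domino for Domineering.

PV length from [X.O/X../...]: 3 plies

ply 1, O at X.O/X../... | (0,1)=-1→XOO/X../...; (1,1)=-1→X.O/XO./...; (1,2)=-1→X.O/X.O/...; (2,0)=+1→X.O/X../O..*; (2,1)=-1→X.O/X../.O.; (2,2)=-1→X.O/X../..O
ply 2, X at X.O/X../O.. | (0,1)=-1→XXO/X../O..*; (1,1)=-1→X.O/XX./O..; (1,2)=-1→X.O/X.X/O..; (2,1)=-1→X.O/X../OX.; (2,2)=-1→X.O/X../O.X
ply 3, O at XXO/X../O.. | (1,1)=+1→XXO/XO./O..*; (1,2)=+1→XXO/X.O/O..; (2,1)=+1→XXO/X../OO.; (2,2)=+1→XXO/X../O.O
ply 4: XXO/XO./O.. is terminal -1 (X); from X.O/X../... depth 6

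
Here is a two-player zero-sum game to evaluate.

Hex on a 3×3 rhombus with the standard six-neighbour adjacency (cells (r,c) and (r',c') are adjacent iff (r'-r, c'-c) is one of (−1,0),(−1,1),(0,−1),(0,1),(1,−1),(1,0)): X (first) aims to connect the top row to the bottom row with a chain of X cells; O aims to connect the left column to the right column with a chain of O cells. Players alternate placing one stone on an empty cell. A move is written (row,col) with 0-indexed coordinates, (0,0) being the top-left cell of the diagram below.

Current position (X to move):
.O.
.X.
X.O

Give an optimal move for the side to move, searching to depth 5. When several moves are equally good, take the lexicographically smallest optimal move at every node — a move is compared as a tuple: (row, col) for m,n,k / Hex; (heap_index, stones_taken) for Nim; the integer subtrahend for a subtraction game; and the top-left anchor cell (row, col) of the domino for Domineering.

[.O./.X./X.O] X move#1: (0,0):+1/XO./.X./X.O*, (0,2):+1/.OX/.X./X.O, (1,0):+1/.O./XX./X.O, (1,2):-1/.O./.XX/X.O, (2,1):-1/.O./.X./XXO
[XO./.X./X.O] O move#2: (0,2):-1/XOO/.X./X.O*, (1,0):-1/XO./OX./X.O, (1,2):-1/XO./.XO/X.O, (2,1):-1/XO./.X./XOO
[XOO/.X./X.O] X move#3: (1,0):+1/XOO/XX./X.O*, (1,2):-1/XOO/.XX/X.O, (2,1):-1/XOO/.X./XXO
[XOO/XX./X.O] end (terminal -1, O#4); searched .O./.X./X.O to 5

X's best at [.O./.X./X.O]: (0,0)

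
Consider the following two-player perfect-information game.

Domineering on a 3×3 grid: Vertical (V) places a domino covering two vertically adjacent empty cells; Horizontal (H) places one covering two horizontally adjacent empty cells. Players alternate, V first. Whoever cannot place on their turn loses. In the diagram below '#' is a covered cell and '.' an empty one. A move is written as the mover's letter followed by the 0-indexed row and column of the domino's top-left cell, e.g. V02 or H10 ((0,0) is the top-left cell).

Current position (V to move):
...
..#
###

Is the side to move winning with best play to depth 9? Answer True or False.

[.../..#/###] V move#1: V00:-1/#../#.#/###, V01:+1/.#./.##/###*
[.#./.##/###] end (terminal -1, H#2); searched .../..#/### to 9

V winning at [.../..#/###]: True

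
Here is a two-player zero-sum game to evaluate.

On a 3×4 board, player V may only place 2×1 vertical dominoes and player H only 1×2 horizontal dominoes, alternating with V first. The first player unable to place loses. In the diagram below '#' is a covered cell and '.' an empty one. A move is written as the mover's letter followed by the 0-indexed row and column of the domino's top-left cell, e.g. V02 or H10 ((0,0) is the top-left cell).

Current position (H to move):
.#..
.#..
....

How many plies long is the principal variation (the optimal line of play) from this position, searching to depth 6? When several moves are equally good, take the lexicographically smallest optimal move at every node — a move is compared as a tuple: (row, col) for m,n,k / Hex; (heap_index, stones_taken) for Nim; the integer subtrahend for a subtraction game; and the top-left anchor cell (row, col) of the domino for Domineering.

p1 H@[.#../.#../....]: H02[.###/.#../....]-1 H12[.#../.###/....]+1* H20[.#../.#../##..]-1 H21[.#../.#../.##.]-1 H22[.#../.#../..##]-1
p2 V@[.#../.###/....]: V00[##../####/....]-1* V10[.#../####/#...]-1
p3 H@[##../####/....]: H02[####/####/....]+1* H20[##../####/##..]+1 H21[##../####/.##.]+1 H22[##../####/..##]+1
p4 V@[####/####/....] terminal -1; root [.#../.#../....] d6

PV length from [.#../.#../....]: 3 plies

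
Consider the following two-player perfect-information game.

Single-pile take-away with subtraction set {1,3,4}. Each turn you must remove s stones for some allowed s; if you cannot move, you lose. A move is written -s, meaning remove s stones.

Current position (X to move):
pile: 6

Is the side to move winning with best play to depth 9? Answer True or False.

X winning at [6]: True

ply 1, X at 6 | -1=-1→5; -3=-1→3; -4=+1→2*
ply 2, O at 2 | -1=-1→1*
ply 3, X at 1 | -1=+1→0*
ply 4: 0 is terminal -1 (O); from 6 depth 9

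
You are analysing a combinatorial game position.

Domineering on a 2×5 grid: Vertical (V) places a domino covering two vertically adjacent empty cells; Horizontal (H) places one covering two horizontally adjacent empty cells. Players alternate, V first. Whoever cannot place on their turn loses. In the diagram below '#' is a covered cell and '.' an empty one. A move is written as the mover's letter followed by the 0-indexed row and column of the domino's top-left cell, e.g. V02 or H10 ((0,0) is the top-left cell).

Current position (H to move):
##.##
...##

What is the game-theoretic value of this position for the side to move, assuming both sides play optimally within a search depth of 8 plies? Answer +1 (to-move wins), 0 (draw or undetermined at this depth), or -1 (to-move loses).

ply 1, H at ##.##/...## | H10=-1→##.##/##.##; H11=+1→##.##/.####*
ply 2: ##.##/.#### is terminal -1 (V); from ##.##/...## depth 8

value(##.##/...##, H) = +1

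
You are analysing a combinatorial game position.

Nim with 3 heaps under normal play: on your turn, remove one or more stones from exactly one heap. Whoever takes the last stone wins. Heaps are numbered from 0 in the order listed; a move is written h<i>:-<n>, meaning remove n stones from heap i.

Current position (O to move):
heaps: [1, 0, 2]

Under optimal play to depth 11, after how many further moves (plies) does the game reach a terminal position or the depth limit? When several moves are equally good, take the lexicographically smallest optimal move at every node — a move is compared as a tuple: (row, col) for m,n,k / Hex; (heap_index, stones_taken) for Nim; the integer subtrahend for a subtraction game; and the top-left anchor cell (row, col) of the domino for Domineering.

ply 1, O at (1,0,2) | h0:-1=-1→(0,0,2); h2:-1=+1→(1,0,1)*; h2:-2=-1→(1,0,0)
ply 2, X at (1,0,1) | h0:-1=-1→(0,0,1)*; h2:-1=-1→(1,0,0)
ply 3, O at (0,0,1) | h2:-1=+1→(0,0,0)*
ply 4: (0,0,0) is terminal -1 (X); from (1,0,2) depth 11

PV length from [(1,0,2)]: 3 plies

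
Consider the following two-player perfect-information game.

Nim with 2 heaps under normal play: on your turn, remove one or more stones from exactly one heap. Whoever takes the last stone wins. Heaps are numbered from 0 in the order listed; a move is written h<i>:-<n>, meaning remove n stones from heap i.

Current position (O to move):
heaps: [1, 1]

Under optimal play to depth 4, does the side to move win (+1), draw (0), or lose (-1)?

value((1,1), O) = -1

p1 O@[(1,1)]: h0:-1[(0,1)]-1* h1:-1[(1,0)]-1
p2 X@[(0,1)]: h1:-1[(0,0)]+1*
p3 O@[(0,0)] terminal -1; root [(1,1)] d4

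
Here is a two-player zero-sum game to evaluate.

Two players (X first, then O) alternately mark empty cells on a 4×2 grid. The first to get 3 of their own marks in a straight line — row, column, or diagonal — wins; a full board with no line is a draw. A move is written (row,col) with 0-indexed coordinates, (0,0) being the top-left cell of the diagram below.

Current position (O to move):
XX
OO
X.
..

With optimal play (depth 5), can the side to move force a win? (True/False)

[XX/OO/X./..] O move#1: (2,1):+0/XX/OO/XO/..*, (3,0):+0/XX/OO/X./O., (3,1):+0/XX/OO/X./.O
[XX/OO/XO/..] X move#2: (3,0):-1/XX/OO/XO/X., (3,1):+0/XX/OO/XO/.X*
[XX/OO/XO/.X] O move#3: (3,0):+0/XX/OO/XO/OX*
[XX/OO/XO/OX] end (terminal +0, X#4); searched XX/OO/X./.. to 5

O winning at [XX/OO/X./..]: False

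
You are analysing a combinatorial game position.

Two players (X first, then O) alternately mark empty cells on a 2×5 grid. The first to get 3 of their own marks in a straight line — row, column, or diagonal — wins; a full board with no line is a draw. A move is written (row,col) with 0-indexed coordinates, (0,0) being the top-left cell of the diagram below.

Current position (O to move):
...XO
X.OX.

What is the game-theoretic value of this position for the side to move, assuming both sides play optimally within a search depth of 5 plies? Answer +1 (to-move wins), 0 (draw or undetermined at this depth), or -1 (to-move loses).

value(...XO/X.OX., O) = 0

ply 1, O at ...XO/X.OX. | (0,0)=+0→O..XO/X.OX.*; (0,1)=+0→.O.XO/X.OX.; (0,2)=+0→..OXO/X.OX.; (1,1)=+0→...XO/XOOX.; (1,4)=+0→...XO/X.OXO
ply 2, X at O..XO/X.OX. | (0,1)=+0→OX.XO/X.OX.*; (0,2)=+0→O.XXO/X.OX.; (1,1)=+0→O..XO/XXOX.; (1,4)=+0→O..XO/X.OXX
ply 3, O at OX.XO/X.OX. | (0,2)=+0→OXOXO/X.OX.*; (1,1)=-1→OX.XO/XOOX.; (1,4)=-1→OX.XO/X.OXO
ply 4, X at OXOXO/X.OX. | (1,1)=+0→OXOXO/XXOX.*; (1,4)=+0→OXOXO/X.OXX
ply 5, O at OXOXO/XXOX. | (1,4)=+0→OXOXO/XXOXO*
ply 6: OXOXO/XXOXO is terminal +0 (X); from ...XO/X.OX. depth 5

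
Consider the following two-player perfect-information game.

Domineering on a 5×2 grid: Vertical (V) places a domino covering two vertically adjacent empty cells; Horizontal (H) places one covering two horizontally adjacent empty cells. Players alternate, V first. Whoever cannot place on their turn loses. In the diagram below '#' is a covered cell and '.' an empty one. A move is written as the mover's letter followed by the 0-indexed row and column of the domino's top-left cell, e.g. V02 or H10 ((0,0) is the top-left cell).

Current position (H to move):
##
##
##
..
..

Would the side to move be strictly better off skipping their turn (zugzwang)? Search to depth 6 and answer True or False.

zugzwang(##/##/##/../.., H) = False

[##/##/##/../..] H move#1: H30:+1/##/##/##/##/..*, H40:+1/##/##/##/../##
[##/##/##/##/..] end (terminal -1, V#2); searched ##/##/##/../.. to 6
if H skipped the turn, V would face:
~ [##/##/##/../..] V move#1: V30:+1/##/##/##/#./#.*, V31:+1/##/##/##/.#/.#
~ [##/##/##/#./#.] end (terminal -1, H#2); searched ##/##/##/../.. to 6
compare (H): move=+1 vs pass=-1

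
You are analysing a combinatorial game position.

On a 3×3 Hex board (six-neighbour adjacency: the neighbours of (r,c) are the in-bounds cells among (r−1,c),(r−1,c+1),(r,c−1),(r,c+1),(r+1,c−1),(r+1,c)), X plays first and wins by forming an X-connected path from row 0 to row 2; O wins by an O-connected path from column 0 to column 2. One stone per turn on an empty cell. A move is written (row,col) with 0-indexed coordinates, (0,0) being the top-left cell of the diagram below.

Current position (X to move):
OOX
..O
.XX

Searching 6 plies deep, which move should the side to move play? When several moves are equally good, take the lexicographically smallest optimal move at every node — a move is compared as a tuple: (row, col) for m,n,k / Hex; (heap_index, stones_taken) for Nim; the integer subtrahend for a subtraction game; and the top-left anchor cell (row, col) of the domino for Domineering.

X's best at [OOX/..O/.XX]: (1,1)

p1 X@[OOX/..O/.XX]: (1,0)[OOX/X.O/.XX]-1 (1,1)[OOX/.XO/.XX]+1* (2,0)[OOX/..O/XXX]-1
p2 O@[OOX/.XO/.XX] terminal -1; root [OOX/..O/.XX] d6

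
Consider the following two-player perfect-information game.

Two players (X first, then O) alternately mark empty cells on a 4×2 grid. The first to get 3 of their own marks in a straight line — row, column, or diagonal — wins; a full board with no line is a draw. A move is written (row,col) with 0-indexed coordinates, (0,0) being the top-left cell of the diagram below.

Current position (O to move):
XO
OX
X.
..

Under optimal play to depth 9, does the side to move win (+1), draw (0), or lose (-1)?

p1 O@[XO/OX/X./..]: (2,1)[XO/OX/XO/..]+0* (3,0)[XO/OX/X./O.]+0 (3,1)[XO/OX/X./.O]+0
p2 X@[XO/OX/XO/..]: (3,0)[XO/OX/XO/X.]+0* (3,1)[XO/OX/XO/.X]+0
p3 O@[XO/OX/XO/X.]: (3,1)[XO/OX/XO/XO]+0*
p4 X@[XO/OX/XO/XO] terminal +0; root [XO/OX/X./..] d9

value(XO/OX/X./.., O) = 0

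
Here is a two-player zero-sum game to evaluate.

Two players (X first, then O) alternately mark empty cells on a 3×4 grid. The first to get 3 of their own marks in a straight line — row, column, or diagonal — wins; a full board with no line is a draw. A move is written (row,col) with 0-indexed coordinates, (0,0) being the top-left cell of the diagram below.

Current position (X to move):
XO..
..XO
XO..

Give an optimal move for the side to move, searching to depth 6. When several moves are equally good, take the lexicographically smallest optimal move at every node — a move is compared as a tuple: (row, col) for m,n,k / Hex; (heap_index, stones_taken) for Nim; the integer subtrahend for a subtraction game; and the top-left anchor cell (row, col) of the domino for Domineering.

X's best at [XO../..XO/XO..]: (1,0)

[XO../..XO/XO..] X move#1: (0,2):-1/XOX./..XO/XO.., (0,3):-1/XO.X/..XO/XO.., (1,0):+1/XO../X.XO/XO..*, (1,1):+1/XO../.XXO/XO.., (2,2):-1/XO../..XO/XOX., (2,3):-1/XO../..XO/XO.X
[XO../X.XO/XO..] end (terminal -1, O#2); searched XO../..XO/XO.. to 6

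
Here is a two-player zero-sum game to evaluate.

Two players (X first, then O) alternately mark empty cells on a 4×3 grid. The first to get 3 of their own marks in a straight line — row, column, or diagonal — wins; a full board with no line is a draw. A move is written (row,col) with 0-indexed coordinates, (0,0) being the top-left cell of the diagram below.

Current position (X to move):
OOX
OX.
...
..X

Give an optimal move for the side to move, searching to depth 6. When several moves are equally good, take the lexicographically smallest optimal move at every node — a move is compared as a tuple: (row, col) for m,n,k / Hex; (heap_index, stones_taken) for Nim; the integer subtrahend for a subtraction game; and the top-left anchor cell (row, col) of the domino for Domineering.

X's best at [OOX/OX./.../..X]: (2,0)

p1 X@[OOX/OX./.../..X]: (1,2)[OOX/OXX/.../..X]-1 (2,0)[OOX/OX./X../..X]+1* (2,1)[OOX/OX./.X./..X]-1 (2,2)[OOX/OX./..X/..X]-1 (3,0)[OOX/OX./.../X.X]-1 (3,1)[OOX/OX./.../.XX]-1
p2 O@[OOX/OX./X../..X] terminal -1; root [OOX/OX./.../..X] d6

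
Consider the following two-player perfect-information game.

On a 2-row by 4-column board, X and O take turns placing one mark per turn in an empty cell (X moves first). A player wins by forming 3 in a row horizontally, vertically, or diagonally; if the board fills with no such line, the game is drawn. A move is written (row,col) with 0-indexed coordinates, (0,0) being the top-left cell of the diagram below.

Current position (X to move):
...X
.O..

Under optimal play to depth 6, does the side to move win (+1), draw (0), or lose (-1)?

ply 1, X at ...X/.O.. | (0,0)=-1→X..X/.O..; (0,1)=+0→.X.X/.O..*; (0,2)=+0→..XX/.O..; (1,0)=+0→...X/XO..; (1,2)=+0→...X/.OX.; (1,3)=+0→...X/.O.X
ply 2, O at .X.X/.O.. | (0,0)=-1→OX.X/.O..; (0,2)=+0→.XOX/.O..*; (1,0)=-1→.X.X/OO..; (1,2)=-1→.X.X/.OO.; (1,3)=-1→.X.X/.O.O
ply 3, X at .XOX/.O.. | (0,0)=-1→XXOX/.O..; (1,0)=+0→.XOX/XO..*; (1,2)=+0→.XOX/.OX.; (1,3)=+0→.XOX/.O.X
ply 4, O at .XOX/XO.. | (0,0)=+0→OXOX/XO..*; (1,2)=+0→.XOX/XOO.; (1,3)=+0→.XOX/XO.O
ply 5, X at OXOX/XO.. | (1,2)=+0→OXOX/XOX.*; (1,3)=+0→OXOX/XO.X
ply 6, O at OXOX/XOX. | (1,3)=+0→OXOX/XOXO*
ply 7: OXOX/XOXO is terminal +0 (X); from ...X/.O.. depth 6

value(...X/.O.., X) = 0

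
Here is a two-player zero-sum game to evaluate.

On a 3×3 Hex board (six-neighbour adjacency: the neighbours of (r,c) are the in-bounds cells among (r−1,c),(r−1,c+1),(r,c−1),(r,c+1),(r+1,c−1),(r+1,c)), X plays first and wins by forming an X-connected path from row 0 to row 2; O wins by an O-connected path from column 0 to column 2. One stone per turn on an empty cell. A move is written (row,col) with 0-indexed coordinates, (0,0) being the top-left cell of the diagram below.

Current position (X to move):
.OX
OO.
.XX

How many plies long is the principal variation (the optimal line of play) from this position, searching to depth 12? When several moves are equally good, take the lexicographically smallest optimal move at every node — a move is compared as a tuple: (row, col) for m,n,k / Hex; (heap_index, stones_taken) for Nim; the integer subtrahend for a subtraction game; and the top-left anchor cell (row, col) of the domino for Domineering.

PV length from [.OX/OO./.XX]: 1 ply

p1 X@[.OX/OO./.XX]: (0,0)[XOX/OO./.XX]-1 (1,2)[.OX/OOX/.XX]+1* (2,0)[.OX/OO./XXX]-1
p2 O@[.OX/OOX/.XX] terminal -1; root [.OX/OO./.XX] d12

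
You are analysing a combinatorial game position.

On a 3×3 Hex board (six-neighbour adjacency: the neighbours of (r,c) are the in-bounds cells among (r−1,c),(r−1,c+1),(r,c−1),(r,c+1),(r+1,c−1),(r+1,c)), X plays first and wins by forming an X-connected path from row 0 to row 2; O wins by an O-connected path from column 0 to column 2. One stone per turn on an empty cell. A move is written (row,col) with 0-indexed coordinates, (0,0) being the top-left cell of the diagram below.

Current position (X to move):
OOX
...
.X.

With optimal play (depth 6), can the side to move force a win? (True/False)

p1 X@[OOX/.../.X.]: (1,0)[OOX/X../.X.]+1* (1,1)[OOX/.X./.X.]+1 (1,2)[OOX/..X/.X.]+1 (2,0)[OOX/.../XX.]+1 (2,2)[OOX/.../.XX]+1
p2 O@[OOX/X../.X.]: (1,1)[OOX/XO./.X.]-1* (1,2)[OOX/X.O/.X.]-1 (2,0)[OOX/X../OX.]-1 (2,2)[OOX/X../.XO]-1
p3 X@[OOX/XO./.X.]: (1,2)[OOX/XOX/.X.]+1* (2,0)[OOX/XO./XX.]-1 (2,2)[OOX/XO./.XX]-1
p4 O@[OOX/XOX/.X.] terminal -1; root [OOX/.../.X.] d6

X winning at [OOX/.../.X.]: True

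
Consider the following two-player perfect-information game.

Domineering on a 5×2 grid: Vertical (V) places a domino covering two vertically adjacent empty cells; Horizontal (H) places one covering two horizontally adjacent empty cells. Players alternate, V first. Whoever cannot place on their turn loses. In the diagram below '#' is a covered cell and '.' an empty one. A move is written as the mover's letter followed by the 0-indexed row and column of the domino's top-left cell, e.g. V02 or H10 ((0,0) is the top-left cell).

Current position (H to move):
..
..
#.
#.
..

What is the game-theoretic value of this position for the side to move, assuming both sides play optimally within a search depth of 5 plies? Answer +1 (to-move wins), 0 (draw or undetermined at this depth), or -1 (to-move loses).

value(../../#./#./.., H) = +1

p1 H@[../../#./#./..]: H00[##/../#./#./..]+1* H10[../##/#./#./..]+1 H40[../../#./#./##]-1
p2 V@[##/../#./#./..]: V11[##/.#/##/#./..]-1* V21[##/../##/##/..]-1 V31[##/../#./##/.#]-1
p3 H@[##/.#/##/#./..]: H40[##/.#/##/#./##]+1*
p4 V@[##/.#/##/#./##] terminal -1; root [../../#./#./..] d5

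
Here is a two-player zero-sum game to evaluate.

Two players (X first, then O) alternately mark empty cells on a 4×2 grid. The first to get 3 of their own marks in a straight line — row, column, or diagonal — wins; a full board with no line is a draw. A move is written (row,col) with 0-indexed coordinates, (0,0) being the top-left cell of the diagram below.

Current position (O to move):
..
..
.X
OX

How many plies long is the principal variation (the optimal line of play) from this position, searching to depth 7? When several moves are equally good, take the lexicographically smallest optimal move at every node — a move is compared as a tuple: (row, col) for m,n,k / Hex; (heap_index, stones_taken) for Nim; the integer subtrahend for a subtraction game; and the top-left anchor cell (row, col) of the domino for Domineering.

PV length from [../../.X/OX]: 5 plies

ply 1, O at ../../.X/OX | (0,0)=-1→O./../.X/OX; (0,1)=-1→.O/../.X/OX; (1,0)=-1→../O./.X/OX; (1,1)=+0→../.O/.X/OX*; (2,0)=-1→../../OX/OX
ply 2, X at ../.O/.X/OX | (0,0)=+0→X./.O/.X/OX*; (0,1)=+0→.X/.O/.X/OX; (1,0)=+0→../XO/.X/OX; (2,0)=+0→../.O/XX/OX
ply 3, O at X./.O/.X/OX | (0,1)=+0→XO/.O/.X/OX*; (1,0)=+0→X./OO/.X/OX; (2,0)=+0→X./.O/OX/OX
ply 4, X at XO/.O/.X/OX | (1,0)=+0→XO/XO/.X/OX*; (2,0)=+0→XO/.O/XX/OX
ply 5, O at XO/XO/.X/OX | (2,0)=+0→XO/XO/OX/OX*
ply 6: XO/XO/OX/OX is terminal +0 (X); from ../../.X/OX depth 7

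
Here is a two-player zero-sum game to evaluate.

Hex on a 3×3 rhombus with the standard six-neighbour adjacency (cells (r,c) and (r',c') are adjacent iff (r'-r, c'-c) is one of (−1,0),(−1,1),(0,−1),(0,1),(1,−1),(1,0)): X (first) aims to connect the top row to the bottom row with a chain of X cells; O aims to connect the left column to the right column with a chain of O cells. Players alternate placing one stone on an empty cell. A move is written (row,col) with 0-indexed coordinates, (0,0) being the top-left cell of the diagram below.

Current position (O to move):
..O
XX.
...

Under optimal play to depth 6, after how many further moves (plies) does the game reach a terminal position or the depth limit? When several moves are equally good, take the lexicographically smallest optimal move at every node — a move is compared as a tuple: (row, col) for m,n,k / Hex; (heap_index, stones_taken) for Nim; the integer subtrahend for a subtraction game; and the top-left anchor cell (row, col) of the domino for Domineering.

[..O/XX./...] O move#1: (0,0):-1/O.O/XX./...*, (0,1):-1/.OO/XX./..., (1,2):-1/..O/XXO/..., (2,0):-1/..O/XX./O.., (2,1):-1/..O/XX./.O., (2,2):-1/..O/XX./..O
[O.O/XX./...] X move#2: (0,1):+1/OXO/XX./...*, (1,2):-1/O.O/XXX/..., (2,0):-1/O.O/XX./X.., (2,1):-1/O.O/XX./.X., (2,2):-1/O.O/XX./..X
[OXO/XX./...] O move#3: (1,2):-1/OXO/XXO/...*, (2,0):-1/OXO/XX./O.., (2,1):-1/OXO/XX./.O., (2,2):-1/OXO/XX./..O
[OXO/XXO/...] X move#4: (2,0):+1/OXO/XXO/X..*, (2,1):+1/OXO/XXO/.X., (2,2):+1/OXO/XXO/..X
[OXO/XXO/X..] end (terminal -1, O#5); searched ..O/XX./... to 6

PV length from [..O/XX./...]: 4 plies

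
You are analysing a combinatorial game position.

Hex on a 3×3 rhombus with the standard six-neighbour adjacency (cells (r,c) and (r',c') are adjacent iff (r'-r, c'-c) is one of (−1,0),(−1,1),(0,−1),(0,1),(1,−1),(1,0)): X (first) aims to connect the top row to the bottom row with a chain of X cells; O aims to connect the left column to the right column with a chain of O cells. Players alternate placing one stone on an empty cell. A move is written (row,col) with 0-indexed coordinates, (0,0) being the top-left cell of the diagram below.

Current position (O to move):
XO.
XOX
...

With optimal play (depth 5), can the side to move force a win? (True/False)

ply 1, O at XO./XOX/... | (0,2)=-1→XOO/XOX/...*; (2,0)=-1→XO./XOX/O..; (2,1)=-1→XO./XOX/.O.; (2,2)=-1→XO./XOX/..O
ply 2, X at XOO/XOX/... | (2,0)=+1→XOO/XOX/X..*; (2,1)=-1→XOO/XOX/.X.; (2,2)=-1→XOO/XOX/..X
ply 3: XOO/XOX/X.. is terminal -1 (O); from XO./XOX/... depth 5

O winning at [XO./XOX/...]: False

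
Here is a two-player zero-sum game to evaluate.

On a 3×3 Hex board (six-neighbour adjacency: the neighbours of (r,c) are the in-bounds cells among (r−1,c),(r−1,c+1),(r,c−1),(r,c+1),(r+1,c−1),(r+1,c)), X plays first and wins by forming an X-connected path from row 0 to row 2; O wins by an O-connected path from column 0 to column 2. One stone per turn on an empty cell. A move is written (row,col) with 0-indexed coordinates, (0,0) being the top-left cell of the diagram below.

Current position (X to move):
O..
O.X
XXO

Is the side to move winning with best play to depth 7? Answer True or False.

ply 1, X at O../O.X/XXO | (0,1)=+1→OX./O.X/XXO*; (0,2)=+1→O.X/O.X/XXO; (1,1)=+1→O../OXX/XXO
ply 2, O at OX./O.X/XXO | (0,2)=-1→OXO/O.X/XXO*; (1,1)=-1→OX./OOX/XXO
ply 3, X at OXO/O.X/XXO | (1,1)=+1→OXO/OXX/XXO*
ply 4: OXO/OXX/XXO is terminal -1 (O); from O../O.X/XXO depth 7

X winning at [O../O.X/XXO]: True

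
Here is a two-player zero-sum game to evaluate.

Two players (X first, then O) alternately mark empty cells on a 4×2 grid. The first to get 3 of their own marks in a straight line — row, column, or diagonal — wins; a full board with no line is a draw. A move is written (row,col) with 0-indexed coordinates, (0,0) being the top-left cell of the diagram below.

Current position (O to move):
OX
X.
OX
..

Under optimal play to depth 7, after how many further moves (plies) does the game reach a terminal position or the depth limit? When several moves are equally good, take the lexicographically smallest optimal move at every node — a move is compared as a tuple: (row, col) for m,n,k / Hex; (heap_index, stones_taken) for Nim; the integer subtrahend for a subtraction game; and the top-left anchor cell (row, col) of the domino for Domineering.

PV length from [OX/X./OX/..]: 3 plies

p1 O@[OX/X./OX/..]: (1,1)[OX/XO/OX/..]+0* (3,0)[OX/X./OX/O.]-1 (3,1)[OX/X./OX/.O]-1
p2 X@[OX/XO/OX/..]: (3,0)[OX/XO/OX/X.]+0* (3,1)[OX/XO/OX/.X]+0
p3 O@[OX/XO/OX/X.]: (3,1)[OX/XO/OX/XO]+0*
p4 X@[OX/XO/OX/XO] terminal +0; root [OX/X./OX/..] d7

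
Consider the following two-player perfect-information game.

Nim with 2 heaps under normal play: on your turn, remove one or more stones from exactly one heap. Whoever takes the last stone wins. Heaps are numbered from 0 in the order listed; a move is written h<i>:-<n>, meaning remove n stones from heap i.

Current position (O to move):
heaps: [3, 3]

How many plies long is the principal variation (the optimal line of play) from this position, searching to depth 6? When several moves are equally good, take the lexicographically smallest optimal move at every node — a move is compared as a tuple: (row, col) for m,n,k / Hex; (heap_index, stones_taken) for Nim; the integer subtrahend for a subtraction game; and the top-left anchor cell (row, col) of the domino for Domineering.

PV length from [(3,3)]: 6 plies

p1 O@[(3,3)]: h0:-1[(2,3)]-1* h0:-2[(1,3)]-1 h0:-3[(0,3)]-1 h1:-1[(3,2)]-1 h1:-2[(3,1)]-1 h1:-3[(3,0)]-1
p2 X@[(2,3)]: h0:-1[(1,3)]-1 h0:-2[(0,3)]-1 h1:-1[(2,2)]+1* h1:-2[(2,1)]-1 h1:-3[(2,0)]-1
p3 O@[(2,2)]: h0:-1[(1,2)]-1* h0:-2[(0,2)]-1 h1:-1[(2,1)]-1 h1:-2[(2,0)]-1
p4 X@[(1,2)]: h0:-1[(0,2)]-1 h1:-1[(1,1)]+1* h1:-2[(1,0)]-1
p5 O@[(1,1)]: h0:-1[(0,1)]-1* h1:-1[(1,0)]-1
p6 X@[(0,1)]: h1:-1[(0,0)]+1*
p7 O@[(0,0)] terminal -1; root [(3,3)] d6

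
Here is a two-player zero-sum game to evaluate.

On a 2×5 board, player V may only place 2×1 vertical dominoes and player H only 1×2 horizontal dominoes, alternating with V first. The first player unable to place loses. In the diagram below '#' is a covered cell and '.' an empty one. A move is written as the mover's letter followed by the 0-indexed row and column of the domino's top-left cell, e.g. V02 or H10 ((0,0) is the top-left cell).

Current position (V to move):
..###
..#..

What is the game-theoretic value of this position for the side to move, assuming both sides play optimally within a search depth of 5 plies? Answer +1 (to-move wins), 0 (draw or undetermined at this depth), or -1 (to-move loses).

value(..###/..#.., V) = +1

ply 1, V at ..###/..#.. | V00=+1→#.###/#.#..*; V01=+1→.####/.##..
ply 2, H at #.###/#.#.. | H13=-1→#.###/#.###*
ply 3, V at #.###/#.### | V01=+1→#####/#####*
ply 4: #####/##### is terminal -1 (H); from ..###/..#.. depth 5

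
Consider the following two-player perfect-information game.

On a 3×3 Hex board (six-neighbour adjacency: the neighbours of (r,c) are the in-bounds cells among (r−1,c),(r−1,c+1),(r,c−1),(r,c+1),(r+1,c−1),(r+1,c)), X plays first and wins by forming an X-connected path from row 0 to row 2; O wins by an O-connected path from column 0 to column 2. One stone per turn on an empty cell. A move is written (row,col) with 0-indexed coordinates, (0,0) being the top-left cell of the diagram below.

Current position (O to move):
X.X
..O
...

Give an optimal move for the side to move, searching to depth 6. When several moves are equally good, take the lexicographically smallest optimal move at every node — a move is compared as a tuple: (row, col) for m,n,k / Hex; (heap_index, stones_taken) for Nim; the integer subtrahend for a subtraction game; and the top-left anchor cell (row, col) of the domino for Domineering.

O's best at [X.X/..O/...]: (1,1)

p1 O@[X.X/..O/...]: (0,1)[XOX/..O/...]-1 (1,0)[X.X/O.O/...]-1 (1,1)[X.X/.OO/...]+1* (2,0)[X.X/..O/O..]+1 (2,1)[X.X/..O/.O.]-1 (2,2)[X.X/..O/..O]-1
p2 X@[X.X/.OO/...]: (0,1)[XXX/.OO/...]-1* (1,0)[X.X/XOO/...]-1 (2,0)[X.X/.OO/X..]-1 (2,1)[X.X/.OO/.X.]-1 (2,2)[X.X/.OO/..X]-1
p3 O@[XXX/.OO/...]: (1,0)[XXX/OOO/...]+1* (2,0)[XXX/.OO/O..]+1 (2,1)[XXX/.OO/.O.]+1 (2,2)[XXX/.OO/..O]+1
p4 X@[XXX/OOO/...] terminal -1; root [X.X/..O/...] d6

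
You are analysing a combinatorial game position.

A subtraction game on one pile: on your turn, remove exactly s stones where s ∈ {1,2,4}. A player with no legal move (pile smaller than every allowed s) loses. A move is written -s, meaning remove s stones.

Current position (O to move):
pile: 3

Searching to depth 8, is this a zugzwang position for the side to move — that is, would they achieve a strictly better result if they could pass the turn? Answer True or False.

zugzwang(3, O) = True

[3] O move#1: -1:-1/2*, -2:-1/1
[2] X move#2: -1:-1/1, -2:+1/0*
[0] end (terminal -1, O#3); searched 3 to 8
suppose O passes — search the same position with X to move:
pass> [3] X move#1: -1:-1/2*, -2:-1/1
pass> [2] O move#2: -1:-1/1, -2:+1/0*
pass> [0] end (terminal -1, X#3); searched 3 to 8
for O: play -1, pass +1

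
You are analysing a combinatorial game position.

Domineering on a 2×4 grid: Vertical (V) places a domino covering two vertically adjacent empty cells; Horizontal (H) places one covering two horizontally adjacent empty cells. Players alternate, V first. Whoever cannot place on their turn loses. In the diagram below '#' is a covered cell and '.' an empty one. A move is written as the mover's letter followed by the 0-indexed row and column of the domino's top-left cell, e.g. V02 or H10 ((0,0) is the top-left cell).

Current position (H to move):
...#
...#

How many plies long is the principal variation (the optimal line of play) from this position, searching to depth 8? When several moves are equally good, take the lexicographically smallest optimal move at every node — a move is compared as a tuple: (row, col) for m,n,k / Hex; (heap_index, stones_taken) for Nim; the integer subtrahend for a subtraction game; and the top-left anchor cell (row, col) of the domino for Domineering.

PV length from [...#/...#]: 3 plies

p1 H@[...#/...#]: H00[##.#/...#]+1* H01[.###/...#]+1 H10[...#/##.#]+1 H11[...#/.###]+1
p2 V@[##.#/...#]: V02[####/..##]-1*
p3 H@[####/..##]: H10[####/####]+1*
p4 V@[####/####] terminal -1; root [...#/...#] d8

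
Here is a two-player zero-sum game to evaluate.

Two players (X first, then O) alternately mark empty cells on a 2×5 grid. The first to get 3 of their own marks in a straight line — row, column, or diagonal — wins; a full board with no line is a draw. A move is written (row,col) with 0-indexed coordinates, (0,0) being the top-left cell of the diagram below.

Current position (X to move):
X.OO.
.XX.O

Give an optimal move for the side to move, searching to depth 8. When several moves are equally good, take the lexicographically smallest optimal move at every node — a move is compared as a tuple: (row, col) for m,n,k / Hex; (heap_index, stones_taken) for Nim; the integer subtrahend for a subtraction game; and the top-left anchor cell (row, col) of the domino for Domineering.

X's best at [X.OO./.XX.O]: (1,0)

ply 1, X at X.OO./.XX.O | (0,1)=-1→XXOO./.XX.O; (0,4)=-1→X.OOX/.XX.O; (1,0)=+1→X.OO./XXX.O*; (1,3)=+1→X.OO./.XXXO
ply 2: X.OO./XXX.O is terminal -1 (O); from X.OO./.XX.O depth 8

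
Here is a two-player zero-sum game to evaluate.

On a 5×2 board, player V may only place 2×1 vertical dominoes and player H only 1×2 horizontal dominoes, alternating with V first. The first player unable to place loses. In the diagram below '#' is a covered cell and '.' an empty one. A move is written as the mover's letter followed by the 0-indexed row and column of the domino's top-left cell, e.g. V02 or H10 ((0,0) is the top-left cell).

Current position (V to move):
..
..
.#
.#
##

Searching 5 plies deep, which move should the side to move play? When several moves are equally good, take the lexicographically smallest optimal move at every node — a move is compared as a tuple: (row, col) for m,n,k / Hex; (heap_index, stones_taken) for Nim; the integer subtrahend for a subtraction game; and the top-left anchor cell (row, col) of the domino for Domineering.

[../../.#/.#/##] V move#1: V00:+1/#./#./.#/.#/##*, V01:+1/.#/.#/.#/.#/##, V10:-1/../#./##/.#/##, V20:-1/../../##/##/##
[#./#./.#/.#/##] end (terminal -1, H#2); searched ../../.#/.#/## to 5

V's best at [../../.#/.#/##]: V00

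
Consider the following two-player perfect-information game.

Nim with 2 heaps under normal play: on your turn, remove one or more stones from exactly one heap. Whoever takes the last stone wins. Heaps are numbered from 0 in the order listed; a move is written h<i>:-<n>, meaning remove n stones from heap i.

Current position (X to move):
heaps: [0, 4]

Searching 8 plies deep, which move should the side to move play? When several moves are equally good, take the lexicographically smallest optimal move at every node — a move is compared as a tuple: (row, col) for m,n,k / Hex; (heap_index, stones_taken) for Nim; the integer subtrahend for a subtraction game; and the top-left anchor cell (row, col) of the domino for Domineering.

X's best at [(0,4)]: h1:-4

p1 X@[(0,4)]: h1:-1[(0,3)]-1 h1:-2[(0,2)]-1 h1:-3[(0,1)]-1 h1:-4[(0,0)]+1*
p2 O@[(0,0)] terminal -1; root [(0,4)] d8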